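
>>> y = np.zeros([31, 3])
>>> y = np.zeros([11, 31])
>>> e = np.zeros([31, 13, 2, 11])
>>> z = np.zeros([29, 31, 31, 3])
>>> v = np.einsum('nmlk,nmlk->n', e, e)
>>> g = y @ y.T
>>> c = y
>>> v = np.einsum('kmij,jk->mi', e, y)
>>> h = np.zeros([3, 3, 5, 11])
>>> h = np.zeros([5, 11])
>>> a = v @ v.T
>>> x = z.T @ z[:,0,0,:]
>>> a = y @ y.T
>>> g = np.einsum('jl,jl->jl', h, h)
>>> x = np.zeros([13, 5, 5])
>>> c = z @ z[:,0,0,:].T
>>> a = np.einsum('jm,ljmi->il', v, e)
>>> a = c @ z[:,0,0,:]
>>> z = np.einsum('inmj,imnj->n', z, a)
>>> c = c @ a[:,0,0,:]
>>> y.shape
(11, 31)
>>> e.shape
(31, 13, 2, 11)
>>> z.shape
(31,)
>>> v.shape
(13, 2)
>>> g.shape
(5, 11)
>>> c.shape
(29, 31, 31, 3)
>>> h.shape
(5, 11)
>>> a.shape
(29, 31, 31, 3)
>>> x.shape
(13, 5, 5)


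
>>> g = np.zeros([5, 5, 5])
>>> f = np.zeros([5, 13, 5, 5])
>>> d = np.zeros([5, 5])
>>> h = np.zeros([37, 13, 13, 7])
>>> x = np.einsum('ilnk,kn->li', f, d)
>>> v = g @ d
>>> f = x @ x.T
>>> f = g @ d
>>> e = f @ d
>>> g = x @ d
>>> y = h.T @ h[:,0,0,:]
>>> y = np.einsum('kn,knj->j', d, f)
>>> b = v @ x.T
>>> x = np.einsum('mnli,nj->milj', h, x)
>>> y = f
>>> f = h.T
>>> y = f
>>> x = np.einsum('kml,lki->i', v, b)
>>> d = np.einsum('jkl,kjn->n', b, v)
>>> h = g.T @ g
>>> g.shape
(13, 5)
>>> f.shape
(7, 13, 13, 37)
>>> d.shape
(5,)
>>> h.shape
(5, 5)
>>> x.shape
(13,)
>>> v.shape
(5, 5, 5)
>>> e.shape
(5, 5, 5)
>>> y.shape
(7, 13, 13, 37)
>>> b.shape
(5, 5, 13)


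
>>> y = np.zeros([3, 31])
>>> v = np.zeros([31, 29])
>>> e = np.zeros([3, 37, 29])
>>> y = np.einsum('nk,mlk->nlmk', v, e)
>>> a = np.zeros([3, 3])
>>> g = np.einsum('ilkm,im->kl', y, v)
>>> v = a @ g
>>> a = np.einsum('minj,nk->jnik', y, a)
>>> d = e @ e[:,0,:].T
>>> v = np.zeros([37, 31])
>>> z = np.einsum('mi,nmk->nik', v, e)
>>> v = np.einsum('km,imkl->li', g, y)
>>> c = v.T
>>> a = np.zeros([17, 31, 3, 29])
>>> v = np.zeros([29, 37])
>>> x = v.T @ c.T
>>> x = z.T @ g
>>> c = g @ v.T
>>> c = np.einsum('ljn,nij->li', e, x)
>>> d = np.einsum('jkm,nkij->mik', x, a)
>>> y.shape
(31, 37, 3, 29)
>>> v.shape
(29, 37)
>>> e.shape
(3, 37, 29)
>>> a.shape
(17, 31, 3, 29)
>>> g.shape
(3, 37)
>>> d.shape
(37, 3, 31)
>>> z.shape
(3, 31, 29)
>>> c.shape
(3, 31)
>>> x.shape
(29, 31, 37)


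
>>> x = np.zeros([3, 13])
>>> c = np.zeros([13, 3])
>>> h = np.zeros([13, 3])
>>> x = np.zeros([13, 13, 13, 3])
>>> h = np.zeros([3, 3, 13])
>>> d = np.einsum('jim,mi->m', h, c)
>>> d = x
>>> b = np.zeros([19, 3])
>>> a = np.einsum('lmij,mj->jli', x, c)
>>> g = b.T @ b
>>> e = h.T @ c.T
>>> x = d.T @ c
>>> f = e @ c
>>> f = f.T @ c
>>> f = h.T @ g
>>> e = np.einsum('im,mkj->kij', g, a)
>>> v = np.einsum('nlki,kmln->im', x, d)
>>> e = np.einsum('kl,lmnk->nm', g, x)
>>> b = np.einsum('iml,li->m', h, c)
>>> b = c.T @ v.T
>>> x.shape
(3, 13, 13, 3)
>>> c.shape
(13, 3)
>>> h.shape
(3, 3, 13)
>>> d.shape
(13, 13, 13, 3)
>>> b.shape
(3, 3)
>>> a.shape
(3, 13, 13)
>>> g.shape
(3, 3)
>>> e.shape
(13, 13)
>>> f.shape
(13, 3, 3)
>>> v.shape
(3, 13)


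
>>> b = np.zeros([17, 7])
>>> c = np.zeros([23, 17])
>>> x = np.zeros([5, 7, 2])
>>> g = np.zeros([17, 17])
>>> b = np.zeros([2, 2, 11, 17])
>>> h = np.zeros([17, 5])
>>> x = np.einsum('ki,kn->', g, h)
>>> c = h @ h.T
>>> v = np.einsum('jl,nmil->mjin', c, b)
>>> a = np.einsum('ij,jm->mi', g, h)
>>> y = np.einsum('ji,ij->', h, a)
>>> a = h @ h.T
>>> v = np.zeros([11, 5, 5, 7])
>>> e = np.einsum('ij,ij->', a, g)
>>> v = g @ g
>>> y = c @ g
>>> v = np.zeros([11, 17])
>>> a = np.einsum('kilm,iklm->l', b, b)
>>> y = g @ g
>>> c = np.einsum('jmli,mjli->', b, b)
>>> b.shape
(2, 2, 11, 17)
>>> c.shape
()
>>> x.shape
()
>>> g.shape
(17, 17)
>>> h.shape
(17, 5)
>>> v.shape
(11, 17)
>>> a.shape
(11,)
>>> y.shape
(17, 17)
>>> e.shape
()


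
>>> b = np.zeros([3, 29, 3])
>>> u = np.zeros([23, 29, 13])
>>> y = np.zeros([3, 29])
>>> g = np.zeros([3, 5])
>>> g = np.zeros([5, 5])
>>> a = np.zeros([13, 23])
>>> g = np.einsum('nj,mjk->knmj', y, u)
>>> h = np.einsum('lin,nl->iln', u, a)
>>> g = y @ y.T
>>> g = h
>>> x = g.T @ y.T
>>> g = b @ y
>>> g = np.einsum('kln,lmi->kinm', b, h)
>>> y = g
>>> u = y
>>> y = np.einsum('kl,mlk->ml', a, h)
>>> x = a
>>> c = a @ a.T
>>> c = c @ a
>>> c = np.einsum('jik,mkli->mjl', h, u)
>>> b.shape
(3, 29, 3)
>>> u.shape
(3, 13, 3, 23)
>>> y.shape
(29, 23)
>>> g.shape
(3, 13, 3, 23)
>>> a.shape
(13, 23)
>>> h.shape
(29, 23, 13)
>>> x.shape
(13, 23)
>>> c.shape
(3, 29, 3)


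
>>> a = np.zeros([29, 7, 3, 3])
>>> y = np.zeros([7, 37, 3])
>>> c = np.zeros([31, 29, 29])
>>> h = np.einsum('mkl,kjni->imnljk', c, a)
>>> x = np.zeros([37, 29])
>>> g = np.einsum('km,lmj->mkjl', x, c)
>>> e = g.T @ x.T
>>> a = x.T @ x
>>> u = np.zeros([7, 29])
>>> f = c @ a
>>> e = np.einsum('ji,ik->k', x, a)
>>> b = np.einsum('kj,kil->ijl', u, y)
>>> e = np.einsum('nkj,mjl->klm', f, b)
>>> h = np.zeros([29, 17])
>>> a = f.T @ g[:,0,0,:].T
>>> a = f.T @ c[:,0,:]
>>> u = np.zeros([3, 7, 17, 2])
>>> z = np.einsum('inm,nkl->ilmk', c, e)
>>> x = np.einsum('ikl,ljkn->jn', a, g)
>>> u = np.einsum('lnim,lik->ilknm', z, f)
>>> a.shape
(29, 29, 29)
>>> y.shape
(7, 37, 3)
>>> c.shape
(31, 29, 29)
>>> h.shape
(29, 17)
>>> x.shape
(37, 31)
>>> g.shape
(29, 37, 29, 31)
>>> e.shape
(29, 3, 37)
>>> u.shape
(29, 31, 29, 37, 3)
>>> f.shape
(31, 29, 29)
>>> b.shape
(37, 29, 3)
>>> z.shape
(31, 37, 29, 3)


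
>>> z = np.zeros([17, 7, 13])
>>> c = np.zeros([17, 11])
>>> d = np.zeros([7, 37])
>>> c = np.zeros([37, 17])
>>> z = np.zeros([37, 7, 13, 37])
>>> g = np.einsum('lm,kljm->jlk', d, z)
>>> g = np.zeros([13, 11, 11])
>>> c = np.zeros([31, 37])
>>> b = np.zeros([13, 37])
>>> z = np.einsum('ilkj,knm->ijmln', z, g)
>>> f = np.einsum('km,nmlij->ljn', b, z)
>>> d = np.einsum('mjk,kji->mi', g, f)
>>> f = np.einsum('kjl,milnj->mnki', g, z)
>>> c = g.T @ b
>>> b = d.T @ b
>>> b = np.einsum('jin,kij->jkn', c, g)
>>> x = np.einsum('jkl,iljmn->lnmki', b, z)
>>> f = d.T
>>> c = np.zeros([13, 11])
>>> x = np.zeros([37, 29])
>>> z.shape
(37, 37, 11, 7, 11)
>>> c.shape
(13, 11)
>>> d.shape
(13, 37)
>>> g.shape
(13, 11, 11)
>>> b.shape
(11, 13, 37)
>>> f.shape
(37, 13)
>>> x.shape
(37, 29)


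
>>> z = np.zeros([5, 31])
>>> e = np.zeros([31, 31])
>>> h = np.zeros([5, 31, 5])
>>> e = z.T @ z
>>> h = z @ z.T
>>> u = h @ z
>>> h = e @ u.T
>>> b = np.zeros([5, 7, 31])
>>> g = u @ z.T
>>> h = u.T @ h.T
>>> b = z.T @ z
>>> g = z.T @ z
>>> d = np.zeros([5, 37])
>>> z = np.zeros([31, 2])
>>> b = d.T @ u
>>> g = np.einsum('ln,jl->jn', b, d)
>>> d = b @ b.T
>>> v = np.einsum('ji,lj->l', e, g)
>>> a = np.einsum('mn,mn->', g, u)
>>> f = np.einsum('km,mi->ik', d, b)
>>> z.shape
(31, 2)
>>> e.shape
(31, 31)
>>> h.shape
(31, 31)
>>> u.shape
(5, 31)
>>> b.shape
(37, 31)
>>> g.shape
(5, 31)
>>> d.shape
(37, 37)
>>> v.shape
(5,)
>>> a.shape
()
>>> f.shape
(31, 37)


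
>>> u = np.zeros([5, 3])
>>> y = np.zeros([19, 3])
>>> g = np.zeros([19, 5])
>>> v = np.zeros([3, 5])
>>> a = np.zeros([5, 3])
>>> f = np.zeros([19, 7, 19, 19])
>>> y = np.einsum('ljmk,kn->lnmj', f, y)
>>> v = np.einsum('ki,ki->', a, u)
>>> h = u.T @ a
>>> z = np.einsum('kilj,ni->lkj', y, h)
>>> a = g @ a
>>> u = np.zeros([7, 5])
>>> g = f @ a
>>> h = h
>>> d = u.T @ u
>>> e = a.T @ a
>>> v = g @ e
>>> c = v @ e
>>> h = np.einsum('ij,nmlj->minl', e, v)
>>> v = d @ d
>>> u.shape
(7, 5)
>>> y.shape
(19, 3, 19, 7)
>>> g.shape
(19, 7, 19, 3)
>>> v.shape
(5, 5)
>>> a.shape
(19, 3)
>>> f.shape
(19, 7, 19, 19)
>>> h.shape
(7, 3, 19, 19)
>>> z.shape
(19, 19, 7)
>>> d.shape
(5, 5)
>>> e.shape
(3, 3)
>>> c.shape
(19, 7, 19, 3)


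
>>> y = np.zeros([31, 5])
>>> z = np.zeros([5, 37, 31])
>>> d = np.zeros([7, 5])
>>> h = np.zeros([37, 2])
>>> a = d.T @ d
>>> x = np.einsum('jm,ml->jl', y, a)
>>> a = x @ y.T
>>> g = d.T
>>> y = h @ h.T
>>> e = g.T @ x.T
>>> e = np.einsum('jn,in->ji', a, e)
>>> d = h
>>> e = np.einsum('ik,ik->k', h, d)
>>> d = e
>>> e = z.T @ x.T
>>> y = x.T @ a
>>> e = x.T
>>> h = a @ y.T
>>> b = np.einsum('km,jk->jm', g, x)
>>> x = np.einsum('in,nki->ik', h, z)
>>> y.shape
(5, 31)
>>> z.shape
(5, 37, 31)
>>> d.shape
(2,)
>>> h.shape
(31, 5)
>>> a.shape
(31, 31)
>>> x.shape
(31, 37)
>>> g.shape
(5, 7)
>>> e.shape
(5, 31)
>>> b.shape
(31, 7)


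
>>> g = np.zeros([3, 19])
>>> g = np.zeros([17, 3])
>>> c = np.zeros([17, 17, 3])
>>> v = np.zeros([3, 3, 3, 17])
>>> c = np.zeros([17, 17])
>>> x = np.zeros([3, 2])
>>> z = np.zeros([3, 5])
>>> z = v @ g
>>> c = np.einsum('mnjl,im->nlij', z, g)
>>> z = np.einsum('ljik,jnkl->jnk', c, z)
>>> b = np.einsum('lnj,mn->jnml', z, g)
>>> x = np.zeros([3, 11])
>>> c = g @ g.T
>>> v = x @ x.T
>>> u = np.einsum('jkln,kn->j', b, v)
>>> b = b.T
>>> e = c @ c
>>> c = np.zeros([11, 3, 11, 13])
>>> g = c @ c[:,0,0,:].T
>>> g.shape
(11, 3, 11, 11)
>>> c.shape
(11, 3, 11, 13)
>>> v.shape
(3, 3)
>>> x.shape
(3, 11)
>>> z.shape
(3, 3, 3)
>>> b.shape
(3, 17, 3, 3)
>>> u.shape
(3,)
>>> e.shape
(17, 17)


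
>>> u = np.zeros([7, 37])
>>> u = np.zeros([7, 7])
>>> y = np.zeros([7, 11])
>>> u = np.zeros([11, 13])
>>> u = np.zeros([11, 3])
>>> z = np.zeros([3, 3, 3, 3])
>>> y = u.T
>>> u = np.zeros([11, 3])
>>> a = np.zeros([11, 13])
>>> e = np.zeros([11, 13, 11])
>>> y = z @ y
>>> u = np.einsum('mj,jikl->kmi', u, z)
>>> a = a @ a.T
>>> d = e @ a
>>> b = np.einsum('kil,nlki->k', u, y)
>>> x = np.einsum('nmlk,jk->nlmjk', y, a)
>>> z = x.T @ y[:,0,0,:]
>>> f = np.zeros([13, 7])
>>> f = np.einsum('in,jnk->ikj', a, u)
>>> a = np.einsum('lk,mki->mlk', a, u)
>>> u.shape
(3, 11, 3)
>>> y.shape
(3, 3, 3, 11)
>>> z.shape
(11, 11, 3, 3, 11)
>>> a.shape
(3, 11, 11)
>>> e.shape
(11, 13, 11)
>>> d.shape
(11, 13, 11)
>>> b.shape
(3,)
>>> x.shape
(3, 3, 3, 11, 11)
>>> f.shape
(11, 3, 3)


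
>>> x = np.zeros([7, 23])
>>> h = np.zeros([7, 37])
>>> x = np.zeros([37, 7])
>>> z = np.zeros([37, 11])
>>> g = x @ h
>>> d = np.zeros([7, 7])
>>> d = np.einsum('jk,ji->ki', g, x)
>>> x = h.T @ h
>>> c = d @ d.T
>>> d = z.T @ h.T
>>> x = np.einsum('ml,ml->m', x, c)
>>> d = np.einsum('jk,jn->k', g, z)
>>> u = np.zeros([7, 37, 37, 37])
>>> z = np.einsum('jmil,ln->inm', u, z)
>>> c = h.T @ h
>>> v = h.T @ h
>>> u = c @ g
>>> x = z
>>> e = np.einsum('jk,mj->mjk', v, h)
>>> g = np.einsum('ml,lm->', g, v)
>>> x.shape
(37, 11, 37)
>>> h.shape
(7, 37)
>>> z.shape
(37, 11, 37)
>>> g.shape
()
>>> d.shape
(37,)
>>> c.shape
(37, 37)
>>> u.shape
(37, 37)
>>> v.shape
(37, 37)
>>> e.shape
(7, 37, 37)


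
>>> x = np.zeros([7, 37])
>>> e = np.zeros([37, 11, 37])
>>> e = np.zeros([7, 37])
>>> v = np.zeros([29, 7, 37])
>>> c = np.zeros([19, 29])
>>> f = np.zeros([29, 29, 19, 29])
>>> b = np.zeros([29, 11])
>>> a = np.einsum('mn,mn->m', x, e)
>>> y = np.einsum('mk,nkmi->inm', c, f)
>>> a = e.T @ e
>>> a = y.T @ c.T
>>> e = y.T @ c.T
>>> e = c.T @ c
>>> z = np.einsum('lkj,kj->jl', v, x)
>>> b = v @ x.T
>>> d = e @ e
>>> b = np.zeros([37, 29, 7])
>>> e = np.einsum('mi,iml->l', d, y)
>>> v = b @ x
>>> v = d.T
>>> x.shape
(7, 37)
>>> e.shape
(19,)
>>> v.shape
(29, 29)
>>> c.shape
(19, 29)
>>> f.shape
(29, 29, 19, 29)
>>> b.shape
(37, 29, 7)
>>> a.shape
(19, 29, 19)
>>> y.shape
(29, 29, 19)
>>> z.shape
(37, 29)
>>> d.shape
(29, 29)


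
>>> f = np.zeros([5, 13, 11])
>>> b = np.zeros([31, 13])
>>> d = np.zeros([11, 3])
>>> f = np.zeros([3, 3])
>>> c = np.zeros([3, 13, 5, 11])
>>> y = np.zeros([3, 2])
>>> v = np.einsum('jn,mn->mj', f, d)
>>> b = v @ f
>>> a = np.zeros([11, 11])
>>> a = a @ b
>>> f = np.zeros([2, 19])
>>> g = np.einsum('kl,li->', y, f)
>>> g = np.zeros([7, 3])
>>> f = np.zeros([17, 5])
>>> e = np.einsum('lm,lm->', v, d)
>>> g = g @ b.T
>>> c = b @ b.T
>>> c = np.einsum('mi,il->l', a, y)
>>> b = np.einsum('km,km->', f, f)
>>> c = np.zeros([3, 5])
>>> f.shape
(17, 5)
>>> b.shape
()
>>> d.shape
(11, 3)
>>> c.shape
(3, 5)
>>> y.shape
(3, 2)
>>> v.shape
(11, 3)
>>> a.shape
(11, 3)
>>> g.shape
(7, 11)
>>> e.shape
()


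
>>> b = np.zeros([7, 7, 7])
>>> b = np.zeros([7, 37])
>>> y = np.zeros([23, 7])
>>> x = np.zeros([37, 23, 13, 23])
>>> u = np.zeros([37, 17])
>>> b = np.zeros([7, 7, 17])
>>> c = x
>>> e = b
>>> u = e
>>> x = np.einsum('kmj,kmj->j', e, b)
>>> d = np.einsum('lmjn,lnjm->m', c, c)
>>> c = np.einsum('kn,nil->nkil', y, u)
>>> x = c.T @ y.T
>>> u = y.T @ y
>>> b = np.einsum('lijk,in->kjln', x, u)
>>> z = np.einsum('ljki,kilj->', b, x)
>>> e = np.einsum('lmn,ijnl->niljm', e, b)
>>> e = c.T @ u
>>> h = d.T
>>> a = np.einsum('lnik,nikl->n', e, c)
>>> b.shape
(23, 23, 17, 7)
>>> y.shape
(23, 7)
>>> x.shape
(17, 7, 23, 23)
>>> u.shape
(7, 7)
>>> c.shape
(7, 23, 7, 17)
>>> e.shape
(17, 7, 23, 7)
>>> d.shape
(23,)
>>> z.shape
()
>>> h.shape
(23,)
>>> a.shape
(7,)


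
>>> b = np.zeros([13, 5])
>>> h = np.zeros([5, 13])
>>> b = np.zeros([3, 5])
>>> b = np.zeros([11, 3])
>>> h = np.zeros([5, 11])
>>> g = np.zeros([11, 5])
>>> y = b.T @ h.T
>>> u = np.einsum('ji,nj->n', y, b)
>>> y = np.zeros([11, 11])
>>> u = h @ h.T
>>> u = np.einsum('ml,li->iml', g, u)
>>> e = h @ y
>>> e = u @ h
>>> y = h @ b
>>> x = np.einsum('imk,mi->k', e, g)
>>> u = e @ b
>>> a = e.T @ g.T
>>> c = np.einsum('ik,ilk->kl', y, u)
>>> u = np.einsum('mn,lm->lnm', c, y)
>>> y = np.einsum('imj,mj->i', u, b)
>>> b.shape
(11, 3)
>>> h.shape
(5, 11)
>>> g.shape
(11, 5)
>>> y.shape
(5,)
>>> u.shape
(5, 11, 3)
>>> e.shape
(5, 11, 11)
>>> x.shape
(11,)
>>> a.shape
(11, 11, 11)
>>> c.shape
(3, 11)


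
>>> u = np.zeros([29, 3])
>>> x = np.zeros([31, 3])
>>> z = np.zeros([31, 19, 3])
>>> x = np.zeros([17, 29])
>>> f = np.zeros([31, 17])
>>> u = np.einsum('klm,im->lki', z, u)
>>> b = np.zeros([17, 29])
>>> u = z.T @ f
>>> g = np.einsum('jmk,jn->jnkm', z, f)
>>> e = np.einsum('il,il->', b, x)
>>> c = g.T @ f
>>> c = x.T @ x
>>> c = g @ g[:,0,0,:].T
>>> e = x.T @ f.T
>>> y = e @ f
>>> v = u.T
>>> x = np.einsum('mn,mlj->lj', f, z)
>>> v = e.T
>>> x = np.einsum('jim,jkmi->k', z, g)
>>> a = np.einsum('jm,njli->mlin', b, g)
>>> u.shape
(3, 19, 17)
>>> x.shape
(17,)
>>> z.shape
(31, 19, 3)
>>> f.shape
(31, 17)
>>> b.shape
(17, 29)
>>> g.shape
(31, 17, 3, 19)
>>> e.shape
(29, 31)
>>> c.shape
(31, 17, 3, 31)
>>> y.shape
(29, 17)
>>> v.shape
(31, 29)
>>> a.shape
(29, 3, 19, 31)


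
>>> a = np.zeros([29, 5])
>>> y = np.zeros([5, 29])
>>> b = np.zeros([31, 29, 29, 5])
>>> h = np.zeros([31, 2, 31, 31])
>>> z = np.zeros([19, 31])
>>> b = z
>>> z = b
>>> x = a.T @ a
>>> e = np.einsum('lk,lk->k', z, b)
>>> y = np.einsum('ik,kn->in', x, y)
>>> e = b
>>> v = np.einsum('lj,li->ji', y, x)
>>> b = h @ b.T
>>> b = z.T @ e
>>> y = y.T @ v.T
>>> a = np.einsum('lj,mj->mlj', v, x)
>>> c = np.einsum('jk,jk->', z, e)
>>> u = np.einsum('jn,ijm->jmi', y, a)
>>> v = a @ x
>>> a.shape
(5, 29, 5)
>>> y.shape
(29, 29)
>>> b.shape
(31, 31)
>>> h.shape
(31, 2, 31, 31)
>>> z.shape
(19, 31)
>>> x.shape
(5, 5)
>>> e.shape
(19, 31)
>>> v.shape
(5, 29, 5)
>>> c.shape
()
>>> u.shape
(29, 5, 5)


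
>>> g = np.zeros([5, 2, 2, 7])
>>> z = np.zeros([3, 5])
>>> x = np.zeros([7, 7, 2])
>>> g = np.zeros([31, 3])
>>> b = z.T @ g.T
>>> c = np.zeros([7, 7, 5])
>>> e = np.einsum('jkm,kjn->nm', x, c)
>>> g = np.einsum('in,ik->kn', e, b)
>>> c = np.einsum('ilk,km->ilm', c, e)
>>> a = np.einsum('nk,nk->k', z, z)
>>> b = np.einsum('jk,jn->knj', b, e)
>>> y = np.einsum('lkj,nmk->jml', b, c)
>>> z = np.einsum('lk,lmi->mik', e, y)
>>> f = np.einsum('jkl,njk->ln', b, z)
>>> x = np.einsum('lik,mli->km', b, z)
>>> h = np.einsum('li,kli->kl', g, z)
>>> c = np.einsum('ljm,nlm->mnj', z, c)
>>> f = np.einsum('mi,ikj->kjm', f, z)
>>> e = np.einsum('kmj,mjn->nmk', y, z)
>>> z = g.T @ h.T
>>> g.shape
(31, 2)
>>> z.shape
(2, 7)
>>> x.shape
(5, 7)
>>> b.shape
(31, 2, 5)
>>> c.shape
(2, 7, 31)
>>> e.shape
(2, 7, 5)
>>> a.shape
(5,)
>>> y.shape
(5, 7, 31)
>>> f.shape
(31, 2, 5)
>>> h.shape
(7, 31)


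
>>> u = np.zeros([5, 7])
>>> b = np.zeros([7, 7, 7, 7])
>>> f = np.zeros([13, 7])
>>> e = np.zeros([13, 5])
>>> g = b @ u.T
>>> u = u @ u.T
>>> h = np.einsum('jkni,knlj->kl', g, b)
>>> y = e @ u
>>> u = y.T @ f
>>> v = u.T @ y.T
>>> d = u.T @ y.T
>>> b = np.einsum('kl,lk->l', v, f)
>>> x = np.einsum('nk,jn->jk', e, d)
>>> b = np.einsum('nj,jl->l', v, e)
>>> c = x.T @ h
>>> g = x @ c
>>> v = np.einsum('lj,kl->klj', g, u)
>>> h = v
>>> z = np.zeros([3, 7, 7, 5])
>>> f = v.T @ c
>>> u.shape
(5, 7)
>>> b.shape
(5,)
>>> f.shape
(7, 7, 7)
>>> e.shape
(13, 5)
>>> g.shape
(7, 7)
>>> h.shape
(5, 7, 7)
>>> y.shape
(13, 5)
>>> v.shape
(5, 7, 7)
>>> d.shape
(7, 13)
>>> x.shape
(7, 5)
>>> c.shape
(5, 7)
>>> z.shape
(3, 7, 7, 5)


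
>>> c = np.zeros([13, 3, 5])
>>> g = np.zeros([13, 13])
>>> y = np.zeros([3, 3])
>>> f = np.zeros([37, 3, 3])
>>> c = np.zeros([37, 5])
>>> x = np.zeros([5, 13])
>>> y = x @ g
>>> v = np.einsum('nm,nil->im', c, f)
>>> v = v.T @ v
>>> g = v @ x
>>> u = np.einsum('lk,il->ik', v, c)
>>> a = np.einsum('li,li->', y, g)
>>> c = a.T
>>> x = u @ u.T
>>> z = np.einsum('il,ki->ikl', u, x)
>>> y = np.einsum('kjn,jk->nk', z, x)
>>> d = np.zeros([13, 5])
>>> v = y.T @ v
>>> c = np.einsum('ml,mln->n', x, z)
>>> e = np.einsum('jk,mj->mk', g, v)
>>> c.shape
(5,)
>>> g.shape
(5, 13)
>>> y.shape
(5, 37)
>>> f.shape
(37, 3, 3)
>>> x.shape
(37, 37)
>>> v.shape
(37, 5)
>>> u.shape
(37, 5)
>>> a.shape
()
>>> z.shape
(37, 37, 5)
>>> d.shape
(13, 5)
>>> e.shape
(37, 13)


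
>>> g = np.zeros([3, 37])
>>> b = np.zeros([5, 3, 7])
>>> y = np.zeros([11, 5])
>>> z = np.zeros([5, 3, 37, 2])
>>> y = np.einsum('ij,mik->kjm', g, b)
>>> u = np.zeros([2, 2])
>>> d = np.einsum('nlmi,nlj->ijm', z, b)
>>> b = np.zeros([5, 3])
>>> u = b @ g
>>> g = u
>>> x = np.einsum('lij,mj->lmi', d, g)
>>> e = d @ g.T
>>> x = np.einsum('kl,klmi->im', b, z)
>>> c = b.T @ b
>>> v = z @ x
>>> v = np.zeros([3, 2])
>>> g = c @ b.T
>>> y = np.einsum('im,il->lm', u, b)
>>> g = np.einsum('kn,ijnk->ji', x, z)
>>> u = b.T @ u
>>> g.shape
(3, 5)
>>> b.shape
(5, 3)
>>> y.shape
(3, 37)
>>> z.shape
(5, 3, 37, 2)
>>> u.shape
(3, 37)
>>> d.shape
(2, 7, 37)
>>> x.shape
(2, 37)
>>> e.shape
(2, 7, 5)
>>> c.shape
(3, 3)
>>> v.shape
(3, 2)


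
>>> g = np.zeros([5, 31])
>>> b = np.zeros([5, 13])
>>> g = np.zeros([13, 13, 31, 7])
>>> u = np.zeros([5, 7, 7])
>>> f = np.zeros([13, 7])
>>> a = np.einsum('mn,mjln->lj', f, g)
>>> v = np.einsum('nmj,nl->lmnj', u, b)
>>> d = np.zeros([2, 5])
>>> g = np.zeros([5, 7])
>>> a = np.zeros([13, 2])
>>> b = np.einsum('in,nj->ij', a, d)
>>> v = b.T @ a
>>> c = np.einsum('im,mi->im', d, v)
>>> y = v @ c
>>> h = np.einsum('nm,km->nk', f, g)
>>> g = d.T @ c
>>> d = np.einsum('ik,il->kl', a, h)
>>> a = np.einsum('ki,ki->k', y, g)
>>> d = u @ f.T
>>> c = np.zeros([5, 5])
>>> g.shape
(5, 5)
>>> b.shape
(13, 5)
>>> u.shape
(5, 7, 7)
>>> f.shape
(13, 7)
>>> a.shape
(5,)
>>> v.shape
(5, 2)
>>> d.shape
(5, 7, 13)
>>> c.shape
(5, 5)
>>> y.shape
(5, 5)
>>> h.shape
(13, 5)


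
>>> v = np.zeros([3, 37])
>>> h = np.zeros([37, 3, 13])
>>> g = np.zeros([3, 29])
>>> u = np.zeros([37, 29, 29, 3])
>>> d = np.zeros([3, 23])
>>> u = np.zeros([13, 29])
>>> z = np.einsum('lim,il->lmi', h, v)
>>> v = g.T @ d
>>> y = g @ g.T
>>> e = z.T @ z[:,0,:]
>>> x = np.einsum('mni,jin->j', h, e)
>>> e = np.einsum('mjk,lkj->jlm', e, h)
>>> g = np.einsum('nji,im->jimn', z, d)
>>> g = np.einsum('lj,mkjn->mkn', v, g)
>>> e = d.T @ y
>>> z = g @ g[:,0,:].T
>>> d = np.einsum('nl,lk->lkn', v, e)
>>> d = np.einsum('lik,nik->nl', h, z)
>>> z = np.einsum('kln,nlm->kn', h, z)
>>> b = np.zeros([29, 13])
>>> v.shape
(29, 23)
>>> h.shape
(37, 3, 13)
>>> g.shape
(13, 3, 37)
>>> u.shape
(13, 29)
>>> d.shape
(13, 37)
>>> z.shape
(37, 13)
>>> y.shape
(3, 3)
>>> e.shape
(23, 3)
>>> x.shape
(3,)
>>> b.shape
(29, 13)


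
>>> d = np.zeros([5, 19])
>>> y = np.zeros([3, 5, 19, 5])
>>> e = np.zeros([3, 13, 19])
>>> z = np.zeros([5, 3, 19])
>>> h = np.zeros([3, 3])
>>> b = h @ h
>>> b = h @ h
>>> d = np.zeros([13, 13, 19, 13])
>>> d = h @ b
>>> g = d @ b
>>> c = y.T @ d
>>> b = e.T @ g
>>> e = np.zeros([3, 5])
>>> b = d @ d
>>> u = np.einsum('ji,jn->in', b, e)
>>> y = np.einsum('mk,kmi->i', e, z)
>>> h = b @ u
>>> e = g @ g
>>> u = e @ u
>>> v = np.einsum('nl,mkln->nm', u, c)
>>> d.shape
(3, 3)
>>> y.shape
(19,)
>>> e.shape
(3, 3)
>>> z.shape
(5, 3, 19)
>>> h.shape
(3, 5)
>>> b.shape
(3, 3)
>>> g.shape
(3, 3)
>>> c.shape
(5, 19, 5, 3)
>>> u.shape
(3, 5)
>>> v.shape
(3, 5)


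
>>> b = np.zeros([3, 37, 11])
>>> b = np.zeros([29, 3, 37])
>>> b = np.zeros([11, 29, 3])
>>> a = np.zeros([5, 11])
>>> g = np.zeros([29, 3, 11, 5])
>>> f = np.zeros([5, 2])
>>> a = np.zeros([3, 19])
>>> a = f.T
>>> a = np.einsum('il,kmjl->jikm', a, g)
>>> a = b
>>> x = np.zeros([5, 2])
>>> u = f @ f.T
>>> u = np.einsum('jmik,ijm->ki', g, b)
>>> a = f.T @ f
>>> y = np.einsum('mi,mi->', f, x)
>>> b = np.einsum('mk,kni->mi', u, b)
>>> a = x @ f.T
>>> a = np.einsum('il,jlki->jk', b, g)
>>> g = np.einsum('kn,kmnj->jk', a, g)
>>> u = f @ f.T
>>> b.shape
(5, 3)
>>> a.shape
(29, 11)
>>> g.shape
(5, 29)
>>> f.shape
(5, 2)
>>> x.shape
(5, 2)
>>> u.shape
(5, 5)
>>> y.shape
()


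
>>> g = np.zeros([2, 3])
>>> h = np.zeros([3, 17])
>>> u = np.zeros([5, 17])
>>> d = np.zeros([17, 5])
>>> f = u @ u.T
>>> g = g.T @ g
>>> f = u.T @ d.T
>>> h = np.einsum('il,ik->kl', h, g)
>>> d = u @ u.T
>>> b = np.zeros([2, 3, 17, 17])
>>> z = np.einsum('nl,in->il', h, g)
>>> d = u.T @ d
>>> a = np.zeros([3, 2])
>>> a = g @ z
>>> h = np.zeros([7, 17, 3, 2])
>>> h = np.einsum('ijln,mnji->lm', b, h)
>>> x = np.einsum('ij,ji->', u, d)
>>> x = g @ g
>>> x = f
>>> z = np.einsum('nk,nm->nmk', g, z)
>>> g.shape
(3, 3)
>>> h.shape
(17, 7)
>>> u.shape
(5, 17)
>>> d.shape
(17, 5)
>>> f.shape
(17, 17)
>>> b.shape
(2, 3, 17, 17)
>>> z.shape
(3, 17, 3)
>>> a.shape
(3, 17)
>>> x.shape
(17, 17)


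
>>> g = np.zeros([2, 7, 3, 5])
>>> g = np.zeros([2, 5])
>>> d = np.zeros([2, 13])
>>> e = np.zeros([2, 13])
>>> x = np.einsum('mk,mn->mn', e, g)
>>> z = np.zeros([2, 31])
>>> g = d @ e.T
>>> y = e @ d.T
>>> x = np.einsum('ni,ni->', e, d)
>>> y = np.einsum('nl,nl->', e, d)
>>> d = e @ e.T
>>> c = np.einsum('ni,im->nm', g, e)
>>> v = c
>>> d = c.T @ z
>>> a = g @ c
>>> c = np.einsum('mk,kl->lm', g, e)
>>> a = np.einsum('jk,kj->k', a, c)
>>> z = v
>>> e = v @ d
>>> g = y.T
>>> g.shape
()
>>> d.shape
(13, 31)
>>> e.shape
(2, 31)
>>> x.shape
()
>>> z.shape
(2, 13)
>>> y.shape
()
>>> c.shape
(13, 2)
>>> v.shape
(2, 13)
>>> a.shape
(13,)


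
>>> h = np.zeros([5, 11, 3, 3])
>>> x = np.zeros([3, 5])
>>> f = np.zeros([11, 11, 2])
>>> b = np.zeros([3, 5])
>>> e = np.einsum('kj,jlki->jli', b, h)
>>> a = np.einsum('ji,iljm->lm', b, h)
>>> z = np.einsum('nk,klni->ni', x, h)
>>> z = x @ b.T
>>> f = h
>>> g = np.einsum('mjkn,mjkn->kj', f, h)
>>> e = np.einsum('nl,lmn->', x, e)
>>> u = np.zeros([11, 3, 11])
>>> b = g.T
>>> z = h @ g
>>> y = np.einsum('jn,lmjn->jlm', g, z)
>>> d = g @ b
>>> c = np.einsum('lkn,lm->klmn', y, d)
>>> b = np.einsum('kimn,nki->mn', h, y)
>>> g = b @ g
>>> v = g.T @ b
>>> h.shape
(5, 11, 3, 3)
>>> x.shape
(3, 5)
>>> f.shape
(5, 11, 3, 3)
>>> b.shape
(3, 3)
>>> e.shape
()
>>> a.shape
(11, 3)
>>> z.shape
(5, 11, 3, 11)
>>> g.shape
(3, 11)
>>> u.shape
(11, 3, 11)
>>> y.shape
(3, 5, 11)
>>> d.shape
(3, 3)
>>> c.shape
(5, 3, 3, 11)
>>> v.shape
(11, 3)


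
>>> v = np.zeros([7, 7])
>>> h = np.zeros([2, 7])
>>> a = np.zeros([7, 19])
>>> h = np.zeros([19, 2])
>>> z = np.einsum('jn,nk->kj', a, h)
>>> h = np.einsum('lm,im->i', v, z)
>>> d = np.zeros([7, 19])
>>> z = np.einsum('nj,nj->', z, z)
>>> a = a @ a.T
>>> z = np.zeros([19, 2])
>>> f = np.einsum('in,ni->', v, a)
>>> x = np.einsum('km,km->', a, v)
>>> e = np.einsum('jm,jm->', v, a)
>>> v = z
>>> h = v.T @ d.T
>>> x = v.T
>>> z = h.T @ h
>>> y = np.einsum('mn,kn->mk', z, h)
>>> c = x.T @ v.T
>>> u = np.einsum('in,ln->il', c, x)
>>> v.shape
(19, 2)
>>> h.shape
(2, 7)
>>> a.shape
(7, 7)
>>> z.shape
(7, 7)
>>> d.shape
(7, 19)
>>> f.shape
()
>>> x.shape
(2, 19)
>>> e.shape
()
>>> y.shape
(7, 2)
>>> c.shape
(19, 19)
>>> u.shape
(19, 2)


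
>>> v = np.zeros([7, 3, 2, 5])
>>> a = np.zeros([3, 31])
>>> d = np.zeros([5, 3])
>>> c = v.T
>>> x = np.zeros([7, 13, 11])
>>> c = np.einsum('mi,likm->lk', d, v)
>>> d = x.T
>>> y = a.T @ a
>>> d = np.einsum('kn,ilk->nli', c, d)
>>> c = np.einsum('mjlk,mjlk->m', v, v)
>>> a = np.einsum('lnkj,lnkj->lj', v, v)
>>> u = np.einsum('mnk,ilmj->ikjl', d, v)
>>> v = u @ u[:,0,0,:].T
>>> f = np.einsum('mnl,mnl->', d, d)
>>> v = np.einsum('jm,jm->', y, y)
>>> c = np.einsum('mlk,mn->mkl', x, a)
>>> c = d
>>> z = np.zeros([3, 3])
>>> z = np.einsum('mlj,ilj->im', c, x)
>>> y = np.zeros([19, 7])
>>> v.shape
()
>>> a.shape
(7, 5)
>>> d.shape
(2, 13, 11)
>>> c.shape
(2, 13, 11)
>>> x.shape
(7, 13, 11)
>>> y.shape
(19, 7)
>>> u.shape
(7, 11, 5, 3)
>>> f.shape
()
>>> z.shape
(7, 2)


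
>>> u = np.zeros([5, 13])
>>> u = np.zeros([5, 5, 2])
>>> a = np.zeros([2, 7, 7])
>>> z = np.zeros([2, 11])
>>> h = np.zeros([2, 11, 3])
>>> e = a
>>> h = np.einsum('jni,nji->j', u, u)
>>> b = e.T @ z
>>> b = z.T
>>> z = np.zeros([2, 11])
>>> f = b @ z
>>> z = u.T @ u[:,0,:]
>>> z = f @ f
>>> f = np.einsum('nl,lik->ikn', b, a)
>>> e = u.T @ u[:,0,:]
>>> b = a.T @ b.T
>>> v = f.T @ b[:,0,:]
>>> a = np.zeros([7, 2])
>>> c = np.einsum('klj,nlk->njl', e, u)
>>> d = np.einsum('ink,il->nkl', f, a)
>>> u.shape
(5, 5, 2)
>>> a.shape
(7, 2)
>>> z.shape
(11, 11)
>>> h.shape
(5,)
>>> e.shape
(2, 5, 2)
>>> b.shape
(7, 7, 11)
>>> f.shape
(7, 7, 11)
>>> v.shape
(11, 7, 11)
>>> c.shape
(5, 2, 5)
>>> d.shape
(7, 11, 2)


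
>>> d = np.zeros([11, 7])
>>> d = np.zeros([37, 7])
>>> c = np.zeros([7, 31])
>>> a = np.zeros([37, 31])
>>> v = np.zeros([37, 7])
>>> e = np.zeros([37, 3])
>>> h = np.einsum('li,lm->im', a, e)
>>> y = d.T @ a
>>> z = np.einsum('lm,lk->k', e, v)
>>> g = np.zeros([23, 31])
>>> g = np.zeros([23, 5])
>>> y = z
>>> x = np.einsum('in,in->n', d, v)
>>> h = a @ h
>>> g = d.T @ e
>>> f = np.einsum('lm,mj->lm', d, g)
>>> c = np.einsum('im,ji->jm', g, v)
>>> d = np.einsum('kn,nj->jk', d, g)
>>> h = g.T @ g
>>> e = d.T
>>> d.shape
(3, 37)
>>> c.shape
(37, 3)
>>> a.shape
(37, 31)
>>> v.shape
(37, 7)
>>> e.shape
(37, 3)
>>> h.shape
(3, 3)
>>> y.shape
(7,)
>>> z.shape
(7,)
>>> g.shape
(7, 3)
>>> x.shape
(7,)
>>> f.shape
(37, 7)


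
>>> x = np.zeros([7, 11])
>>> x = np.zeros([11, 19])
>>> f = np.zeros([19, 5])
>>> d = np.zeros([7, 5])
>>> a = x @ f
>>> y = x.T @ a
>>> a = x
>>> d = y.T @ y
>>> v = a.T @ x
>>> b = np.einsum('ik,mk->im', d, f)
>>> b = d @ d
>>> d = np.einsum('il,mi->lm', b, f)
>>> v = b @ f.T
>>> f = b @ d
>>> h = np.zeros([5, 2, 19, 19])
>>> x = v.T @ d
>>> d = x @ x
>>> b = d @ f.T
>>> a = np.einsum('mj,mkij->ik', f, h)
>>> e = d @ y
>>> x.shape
(19, 19)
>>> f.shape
(5, 19)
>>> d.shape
(19, 19)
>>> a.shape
(19, 2)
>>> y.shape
(19, 5)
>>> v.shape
(5, 19)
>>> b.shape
(19, 5)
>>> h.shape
(5, 2, 19, 19)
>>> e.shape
(19, 5)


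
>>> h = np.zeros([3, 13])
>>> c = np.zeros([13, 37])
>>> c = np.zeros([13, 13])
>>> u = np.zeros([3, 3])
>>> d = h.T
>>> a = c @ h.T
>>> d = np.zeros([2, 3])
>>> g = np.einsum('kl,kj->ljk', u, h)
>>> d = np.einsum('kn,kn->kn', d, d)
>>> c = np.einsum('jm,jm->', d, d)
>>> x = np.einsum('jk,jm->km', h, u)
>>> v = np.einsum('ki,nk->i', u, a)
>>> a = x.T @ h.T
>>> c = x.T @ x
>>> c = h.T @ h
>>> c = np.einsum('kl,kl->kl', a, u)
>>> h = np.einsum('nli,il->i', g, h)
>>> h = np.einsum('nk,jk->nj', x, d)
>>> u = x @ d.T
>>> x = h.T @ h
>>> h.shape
(13, 2)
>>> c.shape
(3, 3)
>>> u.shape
(13, 2)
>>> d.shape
(2, 3)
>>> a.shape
(3, 3)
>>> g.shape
(3, 13, 3)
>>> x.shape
(2, 2)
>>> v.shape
(3,)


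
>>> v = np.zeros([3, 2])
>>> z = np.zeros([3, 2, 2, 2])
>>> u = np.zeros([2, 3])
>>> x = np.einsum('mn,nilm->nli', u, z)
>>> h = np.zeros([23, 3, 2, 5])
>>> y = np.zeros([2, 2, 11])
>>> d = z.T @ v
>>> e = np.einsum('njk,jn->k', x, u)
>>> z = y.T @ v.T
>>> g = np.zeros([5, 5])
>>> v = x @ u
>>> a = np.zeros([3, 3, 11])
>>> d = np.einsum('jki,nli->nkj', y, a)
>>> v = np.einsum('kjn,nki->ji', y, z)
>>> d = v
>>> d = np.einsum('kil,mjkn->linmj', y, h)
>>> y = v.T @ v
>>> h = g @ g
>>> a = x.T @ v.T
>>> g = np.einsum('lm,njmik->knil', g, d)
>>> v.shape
(2, 3)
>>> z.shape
(11, 2, 3)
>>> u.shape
(2, 3)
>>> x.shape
(3, 2, 2)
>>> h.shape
(5, 5)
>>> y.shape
(3, 3)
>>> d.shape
(11, 2, 5, 23, 3)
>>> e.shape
(2,)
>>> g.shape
(3, 11, 23, 5)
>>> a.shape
(2, 2, 2)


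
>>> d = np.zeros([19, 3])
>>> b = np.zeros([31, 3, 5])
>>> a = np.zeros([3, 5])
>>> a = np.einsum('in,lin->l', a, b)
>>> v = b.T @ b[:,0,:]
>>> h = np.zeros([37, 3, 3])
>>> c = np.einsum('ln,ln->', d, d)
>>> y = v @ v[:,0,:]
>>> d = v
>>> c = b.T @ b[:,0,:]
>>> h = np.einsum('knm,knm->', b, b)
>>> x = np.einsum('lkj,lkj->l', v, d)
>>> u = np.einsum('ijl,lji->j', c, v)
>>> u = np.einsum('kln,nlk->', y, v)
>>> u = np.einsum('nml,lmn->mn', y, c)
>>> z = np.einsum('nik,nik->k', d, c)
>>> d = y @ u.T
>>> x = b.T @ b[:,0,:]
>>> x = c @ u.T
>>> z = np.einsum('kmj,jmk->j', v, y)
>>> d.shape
(5, 3, 3)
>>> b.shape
(31, 3, 5)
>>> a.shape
(31,)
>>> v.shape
(5, 3, 5)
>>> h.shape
()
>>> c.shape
(5, 3, 5)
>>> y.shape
(5, 3, 5)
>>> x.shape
(5, 3, 3)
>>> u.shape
(3, 5)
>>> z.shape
(5,)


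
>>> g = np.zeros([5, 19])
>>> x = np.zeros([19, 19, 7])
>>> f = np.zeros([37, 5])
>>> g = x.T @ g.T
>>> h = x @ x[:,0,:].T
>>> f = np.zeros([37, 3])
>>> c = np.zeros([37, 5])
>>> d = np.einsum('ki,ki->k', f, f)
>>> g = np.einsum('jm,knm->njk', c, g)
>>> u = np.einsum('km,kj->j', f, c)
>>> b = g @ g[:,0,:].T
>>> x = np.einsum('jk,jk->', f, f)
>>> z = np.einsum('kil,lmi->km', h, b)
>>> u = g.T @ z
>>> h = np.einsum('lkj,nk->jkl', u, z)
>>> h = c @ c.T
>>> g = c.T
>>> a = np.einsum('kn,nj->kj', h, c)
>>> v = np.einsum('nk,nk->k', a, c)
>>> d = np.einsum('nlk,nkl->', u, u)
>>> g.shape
(5, 37)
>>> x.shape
()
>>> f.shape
(37, 3)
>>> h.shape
(37, 37)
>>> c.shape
(37, 5)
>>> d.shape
()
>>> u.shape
(7, 37, 37)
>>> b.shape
(19, 37, 19)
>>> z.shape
(19, 37)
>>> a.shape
(37, 5)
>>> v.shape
(5,)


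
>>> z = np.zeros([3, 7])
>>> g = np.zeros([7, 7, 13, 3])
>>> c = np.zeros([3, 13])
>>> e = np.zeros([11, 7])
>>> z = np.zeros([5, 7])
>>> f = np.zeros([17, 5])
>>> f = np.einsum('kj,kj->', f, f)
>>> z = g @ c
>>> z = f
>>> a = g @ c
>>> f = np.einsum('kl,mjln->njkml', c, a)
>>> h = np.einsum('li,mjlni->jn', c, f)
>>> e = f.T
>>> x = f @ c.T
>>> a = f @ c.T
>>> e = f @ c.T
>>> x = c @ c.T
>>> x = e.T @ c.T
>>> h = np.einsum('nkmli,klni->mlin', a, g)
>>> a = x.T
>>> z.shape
()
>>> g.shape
(7, 7, 13, 3)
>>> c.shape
(3, 13)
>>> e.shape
(13, 7, 3, 7, 3)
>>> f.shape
(13, 7, 3, 7, 13)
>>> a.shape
(3, 7, 3, 7, 3)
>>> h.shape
(3, 7, 3, 13)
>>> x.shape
(3, 7, 3, 7, 3)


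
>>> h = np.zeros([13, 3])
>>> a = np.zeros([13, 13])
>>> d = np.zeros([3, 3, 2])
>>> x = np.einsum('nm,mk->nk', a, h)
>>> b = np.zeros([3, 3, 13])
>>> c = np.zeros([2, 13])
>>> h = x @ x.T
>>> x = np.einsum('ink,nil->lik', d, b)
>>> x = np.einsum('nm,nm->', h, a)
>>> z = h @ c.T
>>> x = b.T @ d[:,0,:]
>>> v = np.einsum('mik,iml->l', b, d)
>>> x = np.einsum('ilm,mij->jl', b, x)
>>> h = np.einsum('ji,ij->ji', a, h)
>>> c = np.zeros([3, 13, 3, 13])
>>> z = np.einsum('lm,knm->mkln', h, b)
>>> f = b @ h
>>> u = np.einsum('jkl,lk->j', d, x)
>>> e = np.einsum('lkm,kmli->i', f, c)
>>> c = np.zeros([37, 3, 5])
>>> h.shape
(13, 13)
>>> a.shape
(13, 13)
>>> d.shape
(3, 3, 2)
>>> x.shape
(2, 3)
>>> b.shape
(3, 3, 13)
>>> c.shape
(37, 3, 5)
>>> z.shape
(13, 3, 13, 3)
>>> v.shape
(2,)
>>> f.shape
(3, 3, 13)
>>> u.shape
(3,)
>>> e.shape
(13,)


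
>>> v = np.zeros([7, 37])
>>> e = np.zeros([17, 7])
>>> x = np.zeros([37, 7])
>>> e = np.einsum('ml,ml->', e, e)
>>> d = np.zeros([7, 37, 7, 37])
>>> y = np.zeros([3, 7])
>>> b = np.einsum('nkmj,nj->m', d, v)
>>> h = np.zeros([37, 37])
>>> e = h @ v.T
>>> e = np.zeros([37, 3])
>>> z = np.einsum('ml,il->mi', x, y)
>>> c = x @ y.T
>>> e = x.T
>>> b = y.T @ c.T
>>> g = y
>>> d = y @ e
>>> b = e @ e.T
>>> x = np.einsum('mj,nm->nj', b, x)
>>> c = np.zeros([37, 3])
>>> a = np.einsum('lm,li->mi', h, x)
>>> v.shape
(7, 37)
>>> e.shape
(7, 37)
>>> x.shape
(37, 7)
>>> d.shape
(3, 37)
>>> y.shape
(3, 7)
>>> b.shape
(7, 7)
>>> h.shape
(37, 37)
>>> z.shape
(37, 3)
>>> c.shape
(37, 3)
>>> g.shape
(3, 7)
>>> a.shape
(37, 7)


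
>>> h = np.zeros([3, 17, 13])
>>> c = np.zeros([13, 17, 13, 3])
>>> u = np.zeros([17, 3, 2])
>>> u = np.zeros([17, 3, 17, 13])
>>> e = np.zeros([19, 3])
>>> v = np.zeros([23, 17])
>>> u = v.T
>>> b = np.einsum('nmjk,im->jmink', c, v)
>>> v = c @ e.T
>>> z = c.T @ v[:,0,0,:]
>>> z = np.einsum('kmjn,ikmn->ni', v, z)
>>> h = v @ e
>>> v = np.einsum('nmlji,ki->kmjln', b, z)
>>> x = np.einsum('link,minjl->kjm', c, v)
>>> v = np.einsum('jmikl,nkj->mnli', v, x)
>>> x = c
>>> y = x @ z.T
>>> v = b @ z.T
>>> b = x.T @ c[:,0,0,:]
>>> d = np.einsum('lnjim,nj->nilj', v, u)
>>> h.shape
(13, 17, 13, 3)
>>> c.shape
(13, 17, 13, 3)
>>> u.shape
(17, 23)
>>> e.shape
(19, 3)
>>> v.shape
(13, 17, 23, 13, 19)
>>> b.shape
(3, 13, 17, 3)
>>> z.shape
(19, 3)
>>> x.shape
(13, 17, 13, 3)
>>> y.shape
(13, 17, 13, 19)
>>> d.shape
(17, 13, 13, 23)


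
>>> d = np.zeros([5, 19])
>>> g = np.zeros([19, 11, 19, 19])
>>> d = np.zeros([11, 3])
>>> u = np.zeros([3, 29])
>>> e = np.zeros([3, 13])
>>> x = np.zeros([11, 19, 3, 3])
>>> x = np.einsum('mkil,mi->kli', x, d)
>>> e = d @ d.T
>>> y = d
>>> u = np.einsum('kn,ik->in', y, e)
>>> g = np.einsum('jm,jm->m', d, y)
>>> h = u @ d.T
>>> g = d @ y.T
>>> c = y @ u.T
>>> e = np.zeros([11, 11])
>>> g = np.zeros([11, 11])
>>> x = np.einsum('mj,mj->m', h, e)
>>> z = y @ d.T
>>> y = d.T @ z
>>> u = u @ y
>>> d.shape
(11, 3)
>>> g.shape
(11, 11)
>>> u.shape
(11, 11)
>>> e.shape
(11, 11)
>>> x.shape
(11,)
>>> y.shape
(3, 11)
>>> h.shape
(11, 11)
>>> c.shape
(11, 11)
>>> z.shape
(11, 11)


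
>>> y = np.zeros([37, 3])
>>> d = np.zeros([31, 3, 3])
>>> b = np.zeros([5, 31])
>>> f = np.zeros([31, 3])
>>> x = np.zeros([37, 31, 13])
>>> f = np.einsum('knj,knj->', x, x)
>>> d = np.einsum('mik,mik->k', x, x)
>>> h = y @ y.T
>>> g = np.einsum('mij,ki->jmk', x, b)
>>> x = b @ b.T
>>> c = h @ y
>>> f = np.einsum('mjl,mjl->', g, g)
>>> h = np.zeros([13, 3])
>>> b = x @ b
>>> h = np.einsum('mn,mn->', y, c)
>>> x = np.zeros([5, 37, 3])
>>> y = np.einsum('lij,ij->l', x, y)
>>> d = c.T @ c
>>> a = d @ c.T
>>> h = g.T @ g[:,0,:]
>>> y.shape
(5,)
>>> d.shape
(3, 3)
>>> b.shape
(5, 31)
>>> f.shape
()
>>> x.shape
(5, 37, 3)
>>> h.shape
(5, 37, 5)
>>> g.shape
(13, 37, 5)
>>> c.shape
(37, 3)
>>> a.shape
(3, 37)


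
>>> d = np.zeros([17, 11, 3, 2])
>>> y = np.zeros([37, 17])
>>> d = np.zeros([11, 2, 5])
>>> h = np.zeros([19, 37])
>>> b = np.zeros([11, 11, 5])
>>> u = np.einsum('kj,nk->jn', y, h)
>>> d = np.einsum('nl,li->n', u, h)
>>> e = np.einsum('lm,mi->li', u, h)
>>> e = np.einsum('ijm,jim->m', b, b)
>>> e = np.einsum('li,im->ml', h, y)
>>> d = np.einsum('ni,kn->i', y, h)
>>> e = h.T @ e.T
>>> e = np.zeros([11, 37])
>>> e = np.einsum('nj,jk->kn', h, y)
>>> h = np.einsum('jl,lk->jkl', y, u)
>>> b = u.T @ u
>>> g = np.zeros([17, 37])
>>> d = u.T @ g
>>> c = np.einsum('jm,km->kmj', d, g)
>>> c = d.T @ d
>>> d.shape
(19, 37)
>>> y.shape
(37, 17)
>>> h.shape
(37, 19, 17)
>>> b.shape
(19, 19)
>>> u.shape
(17, 19)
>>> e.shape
(17, 19)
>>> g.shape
(17, 37)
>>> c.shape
(37, 37)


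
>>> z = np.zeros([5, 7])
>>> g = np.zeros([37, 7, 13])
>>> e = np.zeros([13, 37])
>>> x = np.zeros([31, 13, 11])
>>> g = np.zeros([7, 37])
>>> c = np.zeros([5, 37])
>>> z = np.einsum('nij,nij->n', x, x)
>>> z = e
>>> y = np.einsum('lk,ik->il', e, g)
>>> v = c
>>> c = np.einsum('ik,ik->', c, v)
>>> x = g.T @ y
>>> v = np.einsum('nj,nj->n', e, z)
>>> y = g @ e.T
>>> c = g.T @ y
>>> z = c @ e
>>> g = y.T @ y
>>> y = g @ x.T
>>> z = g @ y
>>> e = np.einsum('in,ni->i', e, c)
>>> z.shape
(13, 37)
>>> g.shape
(13, 13)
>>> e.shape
(13,)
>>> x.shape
(37, 13)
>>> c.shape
(37, 13)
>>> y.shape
(13, 37)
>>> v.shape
(13,)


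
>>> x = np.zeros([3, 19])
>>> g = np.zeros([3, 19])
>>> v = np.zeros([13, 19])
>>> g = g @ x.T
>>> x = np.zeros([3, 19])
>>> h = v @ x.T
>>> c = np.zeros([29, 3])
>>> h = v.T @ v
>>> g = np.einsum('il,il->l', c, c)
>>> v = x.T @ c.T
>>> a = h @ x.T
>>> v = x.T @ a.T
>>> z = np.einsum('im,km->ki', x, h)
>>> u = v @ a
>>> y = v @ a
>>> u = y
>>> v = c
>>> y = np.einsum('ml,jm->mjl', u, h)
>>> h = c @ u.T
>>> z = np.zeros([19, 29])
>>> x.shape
(3, 19)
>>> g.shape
(3,)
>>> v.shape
(29, 3)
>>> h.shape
(29, 19)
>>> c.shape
(29, 3)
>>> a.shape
(19, 3)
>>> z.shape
(19, 29)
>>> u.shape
(19, 3)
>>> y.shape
(19, 19, 3)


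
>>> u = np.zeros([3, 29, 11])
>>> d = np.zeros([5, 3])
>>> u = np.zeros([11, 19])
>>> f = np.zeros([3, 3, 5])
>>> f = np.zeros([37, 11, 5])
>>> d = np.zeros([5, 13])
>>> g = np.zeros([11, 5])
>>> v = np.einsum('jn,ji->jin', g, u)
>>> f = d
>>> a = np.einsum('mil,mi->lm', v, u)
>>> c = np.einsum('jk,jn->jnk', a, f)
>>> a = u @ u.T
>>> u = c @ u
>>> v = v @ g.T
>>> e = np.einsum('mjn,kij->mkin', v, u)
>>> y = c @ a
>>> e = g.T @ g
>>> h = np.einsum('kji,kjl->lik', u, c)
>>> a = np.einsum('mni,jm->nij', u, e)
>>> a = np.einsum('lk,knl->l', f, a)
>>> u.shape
(5, 13, 19)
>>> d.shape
(5, 13)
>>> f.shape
(5, 13)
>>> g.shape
(11, 5)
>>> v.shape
(11, 19, 11)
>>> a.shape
(5,)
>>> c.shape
(5, 13, 11)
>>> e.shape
(5, 5)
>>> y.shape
(5, 13, 11)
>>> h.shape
(11, 19, 5)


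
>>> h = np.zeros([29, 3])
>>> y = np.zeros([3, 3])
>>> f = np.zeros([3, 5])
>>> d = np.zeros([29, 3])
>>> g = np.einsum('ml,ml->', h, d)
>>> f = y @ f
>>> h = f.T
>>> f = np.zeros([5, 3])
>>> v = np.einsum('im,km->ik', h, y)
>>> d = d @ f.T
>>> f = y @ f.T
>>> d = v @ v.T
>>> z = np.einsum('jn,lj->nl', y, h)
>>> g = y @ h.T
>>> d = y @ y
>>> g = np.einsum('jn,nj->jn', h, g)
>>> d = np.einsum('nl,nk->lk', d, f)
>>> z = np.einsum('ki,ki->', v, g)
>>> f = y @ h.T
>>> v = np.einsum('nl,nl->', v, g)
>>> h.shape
(5, 3)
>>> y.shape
(3, 3)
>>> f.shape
(3, 5)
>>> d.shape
(3, 5)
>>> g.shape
(5, 3)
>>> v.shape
()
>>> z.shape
()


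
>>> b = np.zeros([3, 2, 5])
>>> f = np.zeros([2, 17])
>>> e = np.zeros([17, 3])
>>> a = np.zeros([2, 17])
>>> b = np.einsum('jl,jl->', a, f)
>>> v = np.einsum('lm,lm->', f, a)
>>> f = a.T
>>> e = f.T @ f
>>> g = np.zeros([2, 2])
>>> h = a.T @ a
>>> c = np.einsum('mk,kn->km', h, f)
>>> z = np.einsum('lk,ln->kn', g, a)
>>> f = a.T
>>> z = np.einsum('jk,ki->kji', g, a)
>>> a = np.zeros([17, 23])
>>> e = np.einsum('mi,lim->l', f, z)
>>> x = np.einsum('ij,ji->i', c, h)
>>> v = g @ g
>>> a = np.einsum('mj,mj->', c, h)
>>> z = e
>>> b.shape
()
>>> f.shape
(17, 2)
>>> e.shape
(2,)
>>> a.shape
()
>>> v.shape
(2, 2)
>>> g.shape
(2, 2)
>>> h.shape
(17, 17)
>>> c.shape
(17, 17)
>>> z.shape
(2,)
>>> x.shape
(17,)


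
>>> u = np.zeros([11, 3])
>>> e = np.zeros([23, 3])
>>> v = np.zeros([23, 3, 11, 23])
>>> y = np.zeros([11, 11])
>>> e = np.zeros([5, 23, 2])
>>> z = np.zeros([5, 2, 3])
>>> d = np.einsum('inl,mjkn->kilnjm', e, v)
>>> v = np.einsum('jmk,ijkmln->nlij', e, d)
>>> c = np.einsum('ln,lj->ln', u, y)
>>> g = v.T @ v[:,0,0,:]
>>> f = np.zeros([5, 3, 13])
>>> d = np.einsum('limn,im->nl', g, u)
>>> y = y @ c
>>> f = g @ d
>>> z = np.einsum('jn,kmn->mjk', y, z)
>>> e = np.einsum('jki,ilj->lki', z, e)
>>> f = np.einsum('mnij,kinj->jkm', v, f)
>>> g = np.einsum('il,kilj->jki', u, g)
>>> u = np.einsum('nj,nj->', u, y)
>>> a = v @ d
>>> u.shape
()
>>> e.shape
(23, 11, 5)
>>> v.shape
(23, 3, 11, 5)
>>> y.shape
(11, 3)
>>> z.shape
(2, 11, 5)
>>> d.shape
(5, 5)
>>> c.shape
(11, 3)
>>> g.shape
(5, 5, 11)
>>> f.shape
(5, 5, 23)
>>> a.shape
(23, 3, 11, 5)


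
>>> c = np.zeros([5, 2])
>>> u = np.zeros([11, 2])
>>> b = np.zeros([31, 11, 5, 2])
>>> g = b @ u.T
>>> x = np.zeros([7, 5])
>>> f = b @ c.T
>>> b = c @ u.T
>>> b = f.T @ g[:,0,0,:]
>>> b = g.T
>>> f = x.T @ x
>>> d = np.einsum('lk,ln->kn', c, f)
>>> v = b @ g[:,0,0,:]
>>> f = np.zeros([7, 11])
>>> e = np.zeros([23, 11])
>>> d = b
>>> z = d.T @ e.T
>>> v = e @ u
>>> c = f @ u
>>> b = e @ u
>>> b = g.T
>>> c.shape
(7, 2)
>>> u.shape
(11, 2)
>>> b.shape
(11, 5, 11, 31)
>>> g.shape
(31, 11, 5, 11)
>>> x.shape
(7, 5)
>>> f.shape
(7, 11)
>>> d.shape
(11, 5, 11, 31)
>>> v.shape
(23, 2)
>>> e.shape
(23, 11)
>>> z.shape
(31, 11, 5, 23)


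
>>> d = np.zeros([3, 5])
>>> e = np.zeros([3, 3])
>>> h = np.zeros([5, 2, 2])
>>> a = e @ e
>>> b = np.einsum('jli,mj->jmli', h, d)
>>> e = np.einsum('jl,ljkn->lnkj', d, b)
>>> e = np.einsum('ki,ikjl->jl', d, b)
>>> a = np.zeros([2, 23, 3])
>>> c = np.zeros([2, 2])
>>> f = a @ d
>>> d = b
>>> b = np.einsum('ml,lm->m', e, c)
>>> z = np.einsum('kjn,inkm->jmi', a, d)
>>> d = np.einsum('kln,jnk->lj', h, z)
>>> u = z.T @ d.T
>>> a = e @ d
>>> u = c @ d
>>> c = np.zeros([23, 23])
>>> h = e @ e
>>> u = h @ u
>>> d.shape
(2, 23)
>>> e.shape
(2, 2)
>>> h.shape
(2, 2)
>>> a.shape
(2, 23)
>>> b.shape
(2,)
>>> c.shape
(23, 23)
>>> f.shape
(2, 23, 5)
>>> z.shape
(23, 2, 5)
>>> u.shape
(2, 23)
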